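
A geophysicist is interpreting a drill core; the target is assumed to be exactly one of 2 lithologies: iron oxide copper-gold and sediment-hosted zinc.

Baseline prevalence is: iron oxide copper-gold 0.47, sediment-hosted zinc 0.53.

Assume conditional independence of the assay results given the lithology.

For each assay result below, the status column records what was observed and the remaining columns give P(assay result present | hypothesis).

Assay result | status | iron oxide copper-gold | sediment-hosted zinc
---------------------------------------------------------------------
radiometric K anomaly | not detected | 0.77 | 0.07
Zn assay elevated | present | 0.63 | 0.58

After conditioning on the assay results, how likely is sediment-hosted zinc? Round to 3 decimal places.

Multiply each prior by the joint likelihood of the assay result pattern (using 1 − P(present | H) for each absent assay result):
  iron oxide copper-gold: 0.47 × (1 − 0.77) × 0.63 = 0.068103
  sediment-hosted zinc: 0.53 × (1 − 0.07) × 0.58 = 0.28588
Marginal likelihood of the evidence = 0.35398.
P(sediment-hosted zinc | evidence) = 0.28588 / 0.35398 ≈ 0.808.

0.808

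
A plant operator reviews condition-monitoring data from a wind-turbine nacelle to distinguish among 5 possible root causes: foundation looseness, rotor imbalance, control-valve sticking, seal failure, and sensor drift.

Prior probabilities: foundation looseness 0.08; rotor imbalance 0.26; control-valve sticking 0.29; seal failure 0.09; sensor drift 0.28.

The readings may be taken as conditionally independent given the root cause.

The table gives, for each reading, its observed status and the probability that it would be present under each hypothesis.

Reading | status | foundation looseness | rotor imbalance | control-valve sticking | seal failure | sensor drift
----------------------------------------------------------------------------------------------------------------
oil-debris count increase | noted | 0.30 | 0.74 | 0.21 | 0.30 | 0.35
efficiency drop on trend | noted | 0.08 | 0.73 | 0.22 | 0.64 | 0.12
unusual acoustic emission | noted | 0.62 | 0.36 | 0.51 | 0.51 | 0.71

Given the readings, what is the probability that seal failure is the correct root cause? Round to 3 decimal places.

Multiply each prior by the joint likelihood of the reading pattern:
  foundation looseness: 0.08 × 0.30 × 0.08 × 0.62 = 0.0011904
  rotor imbalance: 0.26 × 0.74 × 0.73 × 0.36 = 0.050563
  control-valve sticking: 0.29 × 0.21 × 0.22 × 0.51 = 0.006833
  seal failure: 0.09 × 0.30 × 0.64 × 0.51 = 0.0088128
  sensor drift: 0.28 × 0.35 × 0.12 × 0.71 = 0.0083496
Normalizing constant Z = 0.0011904 + 0.050563 + 0.006833 + 0.0088128 + 0.0083496 = 0.075749.
P(seal failure | evidence) = 0.0088128 / 0.075749 ≈ 0.116.

0.116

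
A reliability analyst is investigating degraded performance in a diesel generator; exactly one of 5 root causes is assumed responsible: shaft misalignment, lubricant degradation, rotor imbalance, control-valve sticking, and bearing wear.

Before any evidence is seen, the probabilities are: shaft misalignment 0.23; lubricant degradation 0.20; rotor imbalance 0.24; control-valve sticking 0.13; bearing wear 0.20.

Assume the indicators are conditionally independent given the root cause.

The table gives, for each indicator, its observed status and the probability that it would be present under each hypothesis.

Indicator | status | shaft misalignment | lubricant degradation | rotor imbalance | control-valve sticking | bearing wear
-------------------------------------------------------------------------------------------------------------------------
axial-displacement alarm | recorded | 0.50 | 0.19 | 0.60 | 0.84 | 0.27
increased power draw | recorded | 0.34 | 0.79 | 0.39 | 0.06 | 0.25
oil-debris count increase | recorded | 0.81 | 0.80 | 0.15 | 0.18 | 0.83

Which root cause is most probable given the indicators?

shaft misalignment

For each hypothesis, the unnormalized posterior weight is prior × product of the indicator likelihoods:
  shaft misalignment: 0.23 × 0.50 × 0.34 × 0.81 = 0.031671
  lubricant degradation: 0.20 × 0.19 × 0.79 × 0.80 = 0.024016
  rotor imbalance: 0.24 × 0.60 × 0.39 × 0.15 = 0.008424
  control-valve sticking: 0.13 × 0.84 × 0.06 × 0.18 = 0.0011794
  bearing wear: 0.20 × 0.27 × 0.25 × 0.83 = 0.011205
Marginal likelihood of the evidence = 0.076495.
P(shaft misalignment | evidence) ≈ 0.031671 / 0.076495 ≈ 0.414
P(lubricant degradation | evidence) ≈ 0.024016 / 0.076495 ≈ 0.314
P(rotor imbalance | evidence) ≈ 0.008424 / 0.076495 ≈ 0.110
P(control-valve sticking | evidence) ≈ 0.0011794 / 0.076495 ≈ 0.015
P(bearing wear | evidence) ≈ 0.011205 / 0.076495 ≈ 0.146
The largest is 0.414, so shaft misalignment is most probable.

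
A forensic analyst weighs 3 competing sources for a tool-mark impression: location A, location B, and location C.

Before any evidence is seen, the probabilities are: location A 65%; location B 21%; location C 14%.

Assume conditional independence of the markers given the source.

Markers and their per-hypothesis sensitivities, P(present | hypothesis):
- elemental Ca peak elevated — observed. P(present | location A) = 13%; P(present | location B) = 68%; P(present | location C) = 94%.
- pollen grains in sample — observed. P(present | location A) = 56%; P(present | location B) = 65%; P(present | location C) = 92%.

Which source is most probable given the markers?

Multiply each prior by the joint likelihood of the marker pattern:
  location A: 0.65 × 0.13 × 0.56 = 0.04732
  location B: 0.21 × 0.68 × 0.65 = 0.09282
  location C: 0.14 × 0.94 × 0.92 = 0.12107
The unnormalized weights sum to 0.26121.
P(location A | evidence) ≈ 0.04732 / 0.26121 ≈ 0.181
P(location B | evidence) ≈ 0.09282 / 0.26121 ≈ 0.355
P(location C | evidence) ≈ 0.12107 / 0.26121 ≈ 0.464
The largest is 0.464, so location C is most probable.

location C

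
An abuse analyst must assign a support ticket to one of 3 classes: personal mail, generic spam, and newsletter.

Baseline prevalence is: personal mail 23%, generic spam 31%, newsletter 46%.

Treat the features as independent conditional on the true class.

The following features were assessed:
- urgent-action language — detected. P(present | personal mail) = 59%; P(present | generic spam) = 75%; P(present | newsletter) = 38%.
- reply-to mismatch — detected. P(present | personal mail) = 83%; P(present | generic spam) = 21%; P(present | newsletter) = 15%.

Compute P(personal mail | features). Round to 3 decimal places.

Multiply each prior by the joint likelihood of the feature pattern:
  personal mail: 0.23 × 0.59 × 0.83 = 0.11263
  generic spam: 0.31 × 0.75 × 0.21 = 0.048825
  newsletter: 0.46 × 0.38 × 0.15 = 0.02622
The unnormalized weights sum to 0.18768.
P(personal mail | evidence) = 0.11263 / 0.18768 ≈ 0.600.

0.600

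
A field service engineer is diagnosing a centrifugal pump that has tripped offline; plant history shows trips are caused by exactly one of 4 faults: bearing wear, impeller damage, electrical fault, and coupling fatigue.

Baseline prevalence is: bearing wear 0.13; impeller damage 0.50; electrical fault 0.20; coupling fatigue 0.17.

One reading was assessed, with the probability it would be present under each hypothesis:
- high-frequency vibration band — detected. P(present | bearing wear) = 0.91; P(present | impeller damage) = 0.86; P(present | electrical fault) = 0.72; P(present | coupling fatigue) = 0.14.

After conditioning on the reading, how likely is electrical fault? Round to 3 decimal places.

0.201

For each hypothesis, the unnormalized posterior weight is prior × likelihood:
  bearing wear: 0.13 × 0.91 = 0.1183
  impeller damage: 0.50 × 0.86 = 0.43
  electrical fault: 0.20 × 0.72 = 0.144
  coupling fatigue: 0.17 × 0.14 = 0.0238
Marginal likelihood of the evidence = 0.7161.
P(electrical fault | evidence) = 0.144 / 0.7161 ≈ 0.201.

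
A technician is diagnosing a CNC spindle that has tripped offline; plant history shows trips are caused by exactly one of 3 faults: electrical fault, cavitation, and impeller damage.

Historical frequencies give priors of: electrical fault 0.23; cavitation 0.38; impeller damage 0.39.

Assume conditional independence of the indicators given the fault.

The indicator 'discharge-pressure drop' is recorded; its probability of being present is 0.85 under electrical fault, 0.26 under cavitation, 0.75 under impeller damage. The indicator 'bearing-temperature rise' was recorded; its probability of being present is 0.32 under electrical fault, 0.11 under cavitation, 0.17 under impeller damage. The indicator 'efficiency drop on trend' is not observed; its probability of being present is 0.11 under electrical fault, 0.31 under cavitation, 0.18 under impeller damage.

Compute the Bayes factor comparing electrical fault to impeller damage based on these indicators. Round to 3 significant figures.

2.32

Joint likelihood of the indicator pattern under each hypothesis (using 1 − P(present | H) for each absent indicator):
  electrical fault: 0.85 × 0.32 × (1 − 0.11) = 0.24208
  impeller damage: 0.75 × 0.17 × (1 − 0.18) = 0.10455
Bayes factor = 0.24208 / 0.10455 ≈ 2.32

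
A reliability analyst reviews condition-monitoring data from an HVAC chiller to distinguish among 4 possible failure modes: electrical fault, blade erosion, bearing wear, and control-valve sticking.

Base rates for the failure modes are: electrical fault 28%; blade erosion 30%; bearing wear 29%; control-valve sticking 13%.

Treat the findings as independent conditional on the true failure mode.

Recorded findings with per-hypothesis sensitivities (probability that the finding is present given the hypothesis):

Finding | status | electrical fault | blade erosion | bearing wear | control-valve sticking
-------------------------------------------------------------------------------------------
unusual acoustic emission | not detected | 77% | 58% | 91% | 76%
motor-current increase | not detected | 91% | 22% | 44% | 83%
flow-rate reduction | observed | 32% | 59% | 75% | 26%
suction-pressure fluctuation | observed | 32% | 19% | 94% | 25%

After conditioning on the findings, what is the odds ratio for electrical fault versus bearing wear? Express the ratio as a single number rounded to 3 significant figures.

0.0576

Unnormalized posterior weight (prior times the finding likelihoods) for each of the two hypotheses (using 1 − P(present | H) for each absent finding):
  electrical fault: 0.28 × (1 − 0.77) × (1 − 0.91) × 0.32 × 0.32 = 0.00059351
  bearing wear: 0.29 × (1 − 0.91) × (1 − 0.44) × 0.75 × 0.94 = 0.010304
Odds(electrical fault : bearing wear) = 0.00059351 / 0.010304 ≈ 0.0576.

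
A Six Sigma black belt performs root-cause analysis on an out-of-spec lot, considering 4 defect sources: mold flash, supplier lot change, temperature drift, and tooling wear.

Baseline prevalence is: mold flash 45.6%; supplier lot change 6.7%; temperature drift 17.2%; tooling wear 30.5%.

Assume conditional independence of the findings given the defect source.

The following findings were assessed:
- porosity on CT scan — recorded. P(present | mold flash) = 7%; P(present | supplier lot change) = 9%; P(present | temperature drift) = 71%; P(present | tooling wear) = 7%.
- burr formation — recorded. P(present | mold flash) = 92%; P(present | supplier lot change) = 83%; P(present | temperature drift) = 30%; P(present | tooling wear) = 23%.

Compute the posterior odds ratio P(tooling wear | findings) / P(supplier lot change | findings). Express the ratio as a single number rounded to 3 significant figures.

The normalizing constant cancels in an odds ratio, so compute prior × likelihood for the two hypotheses only:
  tooling wear: 0.305 × 0.07 × 0.23 = 0.0049105
  supplier lot change: 0.067 × 0.09 × 0.83 = 0.0050049
Odds(tooling wear : supplier lot change) = 0.0049105 / 0.0050049 ≈ 0.981.

0.981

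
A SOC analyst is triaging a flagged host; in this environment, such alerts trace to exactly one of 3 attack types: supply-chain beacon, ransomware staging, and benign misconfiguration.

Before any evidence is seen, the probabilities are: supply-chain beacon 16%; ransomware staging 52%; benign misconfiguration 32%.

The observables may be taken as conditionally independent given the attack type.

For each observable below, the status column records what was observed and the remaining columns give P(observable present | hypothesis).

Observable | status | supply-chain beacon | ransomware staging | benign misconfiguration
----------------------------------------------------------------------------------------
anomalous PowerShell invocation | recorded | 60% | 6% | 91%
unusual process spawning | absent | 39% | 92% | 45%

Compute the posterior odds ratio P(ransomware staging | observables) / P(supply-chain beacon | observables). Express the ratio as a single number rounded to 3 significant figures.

Unnormalized posterior weight (prior times the observable likelihoods) for each of the two hypotheses (using 1 − P(present | H) for each absent observable):
  ransomware staging: 0.52 × 0.06 × (1 − 0.92) = 0.002496
  supply-chain beacon: 0.16 × 0.60 × (1 − 0.39) = 0.05856
Posterior odds = 0.002496 / 0.05856 ≈ 0.0426.

0.0426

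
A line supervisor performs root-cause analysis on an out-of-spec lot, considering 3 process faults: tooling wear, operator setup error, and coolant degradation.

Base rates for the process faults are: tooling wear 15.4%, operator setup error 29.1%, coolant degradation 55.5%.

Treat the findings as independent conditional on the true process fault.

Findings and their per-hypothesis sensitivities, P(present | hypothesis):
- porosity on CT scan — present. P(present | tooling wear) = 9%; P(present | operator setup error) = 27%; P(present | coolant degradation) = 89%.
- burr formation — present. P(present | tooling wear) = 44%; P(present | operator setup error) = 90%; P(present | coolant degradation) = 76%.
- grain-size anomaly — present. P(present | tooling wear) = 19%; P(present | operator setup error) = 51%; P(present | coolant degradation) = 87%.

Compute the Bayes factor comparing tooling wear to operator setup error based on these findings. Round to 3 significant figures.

0.0607

Joint likelihood of the evidence pattern under each hypothesis:
  tooling wear: 0.09 × 0.44 × 0.19 = 0.007524
  operator setup error: 0.27 × 0.90 × 0.51 = 0.12393
Bayes factor = 0.007524 / 0.12393 ≈ 0.0607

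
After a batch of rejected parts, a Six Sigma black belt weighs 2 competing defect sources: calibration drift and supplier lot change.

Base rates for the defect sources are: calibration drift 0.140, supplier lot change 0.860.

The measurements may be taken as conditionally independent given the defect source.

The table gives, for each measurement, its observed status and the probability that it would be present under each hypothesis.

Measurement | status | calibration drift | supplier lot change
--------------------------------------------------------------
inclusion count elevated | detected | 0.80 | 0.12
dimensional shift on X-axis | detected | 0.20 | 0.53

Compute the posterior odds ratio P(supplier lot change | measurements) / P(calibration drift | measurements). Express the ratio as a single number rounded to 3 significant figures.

Unnormalized posterior weight (prior times the measurement likelihoods) for each of the two hypotheses:
  supplier lot change: 0.860 × 0.12 × 0.53 = 0.054696
  calibration drift: 0.140 × 0.80 × 0.20 = 0.0224
Odds(supplier lot change : calibration drift) = 0.054696 / 0.0224 ≈ 2.44.

2.44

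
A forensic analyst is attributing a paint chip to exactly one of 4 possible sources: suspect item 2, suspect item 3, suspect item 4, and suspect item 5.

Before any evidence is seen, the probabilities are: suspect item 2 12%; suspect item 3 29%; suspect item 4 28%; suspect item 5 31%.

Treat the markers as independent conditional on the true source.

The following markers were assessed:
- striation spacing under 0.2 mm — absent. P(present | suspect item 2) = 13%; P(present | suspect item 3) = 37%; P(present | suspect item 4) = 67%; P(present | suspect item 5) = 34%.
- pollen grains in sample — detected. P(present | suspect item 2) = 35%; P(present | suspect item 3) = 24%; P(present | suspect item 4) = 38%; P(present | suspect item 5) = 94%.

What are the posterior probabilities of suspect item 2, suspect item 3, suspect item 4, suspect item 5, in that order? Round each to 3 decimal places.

0.119, 0.142, 0.114, 0.625

By Bayes' rule with conditional independence, the unnormalized weight for each hypothesis is prior × ∏ likelihoods (using 1 − P(present | H) for each absent marker):
  suspect item 2: 0.12 × (1 − 0.13) × 0.35 = 0.03654
  suspect item 3: 0.29 × (1 − 0.37) × 0.24 = 0.043848
  suspect item 4: 0.28 × (1 − 0.67) × 0.38 = 0.035112
  suspect item 5: 0.31 × (1 − 0.34) × 0.94 = 0.19232
Normalizing constant Z = 0.03654 + 0.043848 + 0.035112 + 0.19232 = 0.30782.
P(suspect item 2 | evidence) = 0.03654 / 0.30782 ≈ 0.119
P(suspect item 3 | evidence) = 0.043848 / 0.30782 ≈ 0.142
P(suspect item 4 | evidence) = 0.035112 / 0.30782 ≈ 0.114
P(suspect item 5 | evidence) = 0.19232 / 0.30782 ≈ 0.625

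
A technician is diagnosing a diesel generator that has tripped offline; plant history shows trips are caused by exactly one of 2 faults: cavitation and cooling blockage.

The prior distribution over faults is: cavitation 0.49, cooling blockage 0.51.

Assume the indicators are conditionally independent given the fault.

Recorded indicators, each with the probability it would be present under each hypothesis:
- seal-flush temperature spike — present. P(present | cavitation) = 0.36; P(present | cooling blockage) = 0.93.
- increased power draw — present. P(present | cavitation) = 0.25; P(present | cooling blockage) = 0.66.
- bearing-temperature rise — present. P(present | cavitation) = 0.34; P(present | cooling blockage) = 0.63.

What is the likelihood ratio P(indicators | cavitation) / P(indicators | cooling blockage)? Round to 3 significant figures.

0.0791

Take the product of per-indicator likelihoods under each hypothesis, then divide.
  cavitation: 0.36 × 0.25 × 0.34 = 0.0306
  cooling blockage: 0.93 × 0.66 × 0.63 = 0.38669
Bayes factor = 0.0306 / 0.38669 ≈ 0.0791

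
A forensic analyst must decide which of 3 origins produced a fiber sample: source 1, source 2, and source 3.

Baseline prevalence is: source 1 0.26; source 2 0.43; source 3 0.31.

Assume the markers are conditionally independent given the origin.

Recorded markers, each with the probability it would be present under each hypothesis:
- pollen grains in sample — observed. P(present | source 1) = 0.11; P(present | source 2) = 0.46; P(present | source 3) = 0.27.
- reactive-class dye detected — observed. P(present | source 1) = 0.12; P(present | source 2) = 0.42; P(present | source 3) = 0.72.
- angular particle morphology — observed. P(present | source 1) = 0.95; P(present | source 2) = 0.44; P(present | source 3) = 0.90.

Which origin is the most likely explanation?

source 3

For each hypothesis, the unnormalized posterior weight is prior × product of the marker likelihoods:
  source 1: 0.26 × 0.11 × 0.12 × 0.95 = 0.0032604
  source 2: 0.43 × 0.46 × 0.42 × 0.44 = 0.036553
  source 3: 0.31 × 0.27 × 0.72 × 0.90 = 0.054238
Marginal likelihood of the evidence = 0.094051.
P(source 1 | evidence) ≈ 0.0032604 / 0.094051 ≈ 0.035
P(source 2 | evidence) ≈ 0.036553 / 0.094051 ≈ 0.389
P(source 3 | evidence) ≈ 0.054238 / 0.094051 ≈ 0.577
The largest is 0.577, so source 3 is most probable.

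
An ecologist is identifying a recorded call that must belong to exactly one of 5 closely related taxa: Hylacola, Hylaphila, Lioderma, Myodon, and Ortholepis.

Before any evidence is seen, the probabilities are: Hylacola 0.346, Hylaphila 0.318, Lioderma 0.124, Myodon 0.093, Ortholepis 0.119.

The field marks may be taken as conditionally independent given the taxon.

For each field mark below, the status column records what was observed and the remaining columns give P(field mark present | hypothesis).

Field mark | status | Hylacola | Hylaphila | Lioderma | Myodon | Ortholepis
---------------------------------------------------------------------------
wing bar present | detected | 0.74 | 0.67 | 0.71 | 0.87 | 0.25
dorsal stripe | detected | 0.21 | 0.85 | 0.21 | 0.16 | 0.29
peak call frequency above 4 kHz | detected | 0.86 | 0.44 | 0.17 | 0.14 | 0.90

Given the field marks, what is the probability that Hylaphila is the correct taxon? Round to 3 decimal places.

0.575

For each hypothesis, the unnormalized posterior weight is prior × product of the field mark likelihoods:
  Hylacola: 0.346 × 0.74 × 0.21 × 0.86 = 0.046241
  Hylaphila: 0.318 × 0.67 × 0.85 × 0.44 = 0.079684
  Lioderma: 0.124 × 0.71 × 0.21 × 0.17 = 0.003143
  Myodon: 0.093 × 0.87 × 0.16 × 0.14 = 0.0018124
  Ortholepis: 0.119 × 0.25 × 0.29 × 0.90 = 0.0077647
Marginal likelihood of the evidence = 0.13865.
P(Hylaphila | evidence) = 0.079684 / 0.13865 ≈ 0.575.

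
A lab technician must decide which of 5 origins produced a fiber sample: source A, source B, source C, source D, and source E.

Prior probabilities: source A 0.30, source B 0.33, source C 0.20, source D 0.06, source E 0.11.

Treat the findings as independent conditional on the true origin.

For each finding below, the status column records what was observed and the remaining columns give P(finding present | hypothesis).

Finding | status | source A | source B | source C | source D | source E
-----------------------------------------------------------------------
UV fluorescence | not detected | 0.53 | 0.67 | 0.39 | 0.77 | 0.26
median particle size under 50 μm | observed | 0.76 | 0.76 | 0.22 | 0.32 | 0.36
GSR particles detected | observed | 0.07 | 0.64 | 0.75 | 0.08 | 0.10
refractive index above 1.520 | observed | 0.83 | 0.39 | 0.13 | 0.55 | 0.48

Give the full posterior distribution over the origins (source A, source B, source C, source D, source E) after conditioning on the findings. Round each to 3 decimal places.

0.200, 0.664, 0.084, 0.006, 0.045

For each hypothesis, the unnormalized posterior weight is prior × product of the finding likelihoods (using 1 − P(present | H) for each absent finding):
  source A: 0.30 × (1 − 0.53) × 0.76 × 0.07 × 0.83 = 0.006226
  source B: 0.33 × (1 − 0.67) × 0.76 × 0.64 × 0.39 = 0.020658
  source C: 0.20 × (1 − 0.39) × 0.22 × 0.75 × 0.13 = 0.0026169
  source D: 0.06 × (1 − 0.77) × 0.32 × 0.08 × 0.55 = 0.0001943
  source E: 0.11 × (1 − 0.26) × 0.36 × 0.10 × 0.48 = 0.0014066
The unnormalized weights sum to 0.031102.
P(source A | evidence) = 0.006226 / 0.031102 ≈ 0.200
P(source B | evidence) = 0.020658 / 0.031102 ≈ 0.664
P(source C | evidence) = 0.0026169 / 0.031102 ≈ 0.084
P(source D | evidence) = 0.0001943 / 0.031102 ≈ 0.006
P(source E | evidence) = 0.0014066 / 0.031102 ≈ 0.045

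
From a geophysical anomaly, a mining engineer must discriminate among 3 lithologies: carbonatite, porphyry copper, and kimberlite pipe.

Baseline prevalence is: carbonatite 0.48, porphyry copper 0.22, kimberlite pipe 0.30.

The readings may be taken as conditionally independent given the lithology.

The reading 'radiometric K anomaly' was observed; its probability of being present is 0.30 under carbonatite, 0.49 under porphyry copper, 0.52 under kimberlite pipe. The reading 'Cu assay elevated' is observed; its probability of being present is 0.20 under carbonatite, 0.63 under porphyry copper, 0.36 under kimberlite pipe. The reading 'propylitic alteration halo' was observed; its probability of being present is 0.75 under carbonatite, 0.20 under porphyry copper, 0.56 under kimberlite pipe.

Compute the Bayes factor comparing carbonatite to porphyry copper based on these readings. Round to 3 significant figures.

The Bayes factor is the ratio of the joint likelihoods of the reading pattern under the two hypotheses.
  carbonatite: 0.30 × 0.20 × 0.75 = 0.045
  porphyry copper: 0.49 × 0.63 × 0.20 = 0.06174
Bayes factor = 0.045 / 0.06174 ≈ 0.729

0.729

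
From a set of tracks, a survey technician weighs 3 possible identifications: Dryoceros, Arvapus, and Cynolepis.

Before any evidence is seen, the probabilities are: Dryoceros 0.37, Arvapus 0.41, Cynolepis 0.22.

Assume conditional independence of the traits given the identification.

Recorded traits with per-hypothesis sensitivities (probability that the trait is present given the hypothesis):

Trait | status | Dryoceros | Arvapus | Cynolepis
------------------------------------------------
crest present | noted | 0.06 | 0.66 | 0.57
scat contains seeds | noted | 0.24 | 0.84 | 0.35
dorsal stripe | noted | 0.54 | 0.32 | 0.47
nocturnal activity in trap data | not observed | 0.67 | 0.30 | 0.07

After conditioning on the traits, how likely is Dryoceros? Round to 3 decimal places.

0.013

By Bayes' rule with conditional independence, the unnormalized weight for each hypothesis is prior × ∏ likelihoods (using 1 − P(present | H) for each absent trait):
  Dryoceros: 0.37 × 0.06 × 0.24 × 0.54 × (1 − 0.67) = 0.00094945
  Arvapus: 0.41 × 0.66 × 0.84 × 0.32 × (1 − 0.30) = 0.050916
  Cynolepis: 0.22 × 0.57 × 0.35 × 0.47 × (1 − 0.07) = 0.019184
The unnormalized weights sum to 0.07105.
P(Dryoceros | evidence) = 0.00094945 / 0.07105 ≈ 0.013.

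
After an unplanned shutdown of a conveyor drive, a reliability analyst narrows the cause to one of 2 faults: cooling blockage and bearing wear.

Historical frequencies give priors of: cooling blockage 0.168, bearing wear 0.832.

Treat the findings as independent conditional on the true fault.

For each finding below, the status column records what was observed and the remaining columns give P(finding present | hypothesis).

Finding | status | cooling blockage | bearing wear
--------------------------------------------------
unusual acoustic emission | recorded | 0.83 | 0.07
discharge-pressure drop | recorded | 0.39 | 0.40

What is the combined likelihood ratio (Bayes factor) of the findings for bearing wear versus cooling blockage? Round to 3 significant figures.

Joint likelihood of the evidence pattern under each hypothesis:
  bearing wear: 0.07 × 0.40 = 0.028
  cooling blockage: 0.83 × 0.39 = 0.3237
Bayes factor = 0.028 / 0.3237 ≈ 0.0865

0.0865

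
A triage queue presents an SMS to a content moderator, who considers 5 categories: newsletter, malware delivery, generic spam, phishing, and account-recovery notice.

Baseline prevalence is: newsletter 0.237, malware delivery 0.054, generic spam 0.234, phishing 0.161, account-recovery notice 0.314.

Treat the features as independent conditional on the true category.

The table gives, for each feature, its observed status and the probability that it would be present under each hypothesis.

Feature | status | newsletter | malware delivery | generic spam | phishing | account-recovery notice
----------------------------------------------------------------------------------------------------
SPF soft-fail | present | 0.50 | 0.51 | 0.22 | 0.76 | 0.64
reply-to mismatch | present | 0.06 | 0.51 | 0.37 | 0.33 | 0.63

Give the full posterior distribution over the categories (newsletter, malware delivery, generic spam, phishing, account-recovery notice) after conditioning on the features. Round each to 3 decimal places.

0.034, 0.068, 0.092, 0.195, 0.611

By Bayes' rule with conditional independence, the unnormalized weight for each hypothesis is prior × ∏ likelihoods:
  newsletter: 0.237 × 0.50 × 0.06 = 0.00711
  malware delivery: 0.054 × 0.51 × 0.51 = 0.014045
  generic spam: 0.234 × 0.22 × 0.37 = 0.019048
  phishing: 0.161 × 0.76 × 0.33 = 0.040379
  account-recovery notice: 0.314 × 0.64 × 0.63 = 0.1266
Normalizing constant Z = 0.00711 + 0.014045 + 0.019048 + 0.040379 + 0.1266 = 0.20719.
P(newsletter | evidence) = 0.00711 / 0.20719 ≈ 0.034
P(malware delivery | evidence) = 0.014045 / 0.20719 ≈ 0.068
P(generic spam | evidence) = 0.019048 / 0.20719 ≈ 0.092
P(phishing | evidence) = 0.040379 / 0.20719 ≈ 0.195
P(account-recovery notice | evidence) = 0.1266 / 0.20719 ≈ 0.611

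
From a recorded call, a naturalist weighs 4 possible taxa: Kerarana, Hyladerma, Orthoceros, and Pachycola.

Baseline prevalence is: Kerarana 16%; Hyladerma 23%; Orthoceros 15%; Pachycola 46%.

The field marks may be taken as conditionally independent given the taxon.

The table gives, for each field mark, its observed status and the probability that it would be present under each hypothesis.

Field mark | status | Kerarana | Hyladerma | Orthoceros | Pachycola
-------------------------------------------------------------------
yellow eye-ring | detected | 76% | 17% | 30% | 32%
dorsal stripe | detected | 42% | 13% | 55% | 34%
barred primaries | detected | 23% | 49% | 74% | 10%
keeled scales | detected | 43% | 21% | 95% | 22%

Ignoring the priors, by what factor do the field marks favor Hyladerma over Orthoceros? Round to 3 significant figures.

0.0196

The Bayes factor is the ratio of the joint likelihoods of the field mark pattern under the two hypotheses.
  Hyladerma: 0.17 × 0.13 × 0.49 × 0.21 = 0.0022741
  Orthoceros: 0.30 × 0.55 × 0.74 × 0.95 = 0.116
Bayes factor = 0.0022741 / 0.116 ≈ 0.0196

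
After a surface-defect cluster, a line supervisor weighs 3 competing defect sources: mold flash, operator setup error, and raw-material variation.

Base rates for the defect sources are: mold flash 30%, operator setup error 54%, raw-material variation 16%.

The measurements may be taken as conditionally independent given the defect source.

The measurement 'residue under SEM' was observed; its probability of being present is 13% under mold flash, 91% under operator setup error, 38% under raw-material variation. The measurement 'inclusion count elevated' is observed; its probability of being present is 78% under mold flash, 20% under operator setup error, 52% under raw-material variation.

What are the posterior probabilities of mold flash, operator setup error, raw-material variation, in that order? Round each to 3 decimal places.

By Bayes' rule with conditional independence, the unnormalized weight for each hypothesis is prior × ∏ likelihoods:
  mold flash: 0.30 × 0.13 × 0.78 = 0.03042
  operator setup error: 0.54 × 0.91 × 0.20 = 0.09828
  raw-material variation: 0.16 × 0.38 × 0.52 = 0.031616
Marginal likelihood of the evidence = 0.16032.
P(mold flash | evidence) = 0.03042 / 0.16032 ≈ 0.190
P(operator setup error | evidence) = 0.09828 / 0.16032 ≈ 0.613
P(raw-material variation | evidence) = 0.031616 / 0.16032 ≈ 0.197

0.190, 0.613, 0.197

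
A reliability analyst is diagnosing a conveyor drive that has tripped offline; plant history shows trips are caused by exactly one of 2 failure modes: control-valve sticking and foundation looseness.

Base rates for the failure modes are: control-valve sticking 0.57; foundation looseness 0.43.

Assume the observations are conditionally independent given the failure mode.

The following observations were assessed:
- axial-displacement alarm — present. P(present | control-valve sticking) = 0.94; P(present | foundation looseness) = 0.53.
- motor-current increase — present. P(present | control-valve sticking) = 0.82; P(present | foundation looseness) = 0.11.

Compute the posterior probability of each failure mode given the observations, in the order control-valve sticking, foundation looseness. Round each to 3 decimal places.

0.946, 0.054

Multiply each prior by the joint likelihood of the evidence pattern:
  control-valve sticking: 0.57 × 0.94 × 0.82 = 0.43936
  foundation looseness: 0.43 × 0.53 × 0.11 = 0.025069
The unnormalized weights sum to 0.46442.
P(control-valve sticking | evidence) = 0.43936 / 0.46442 ≈ 0.946
P(foundation looseness | evidence) = 0.025069 / 0.46442 ≈ 0.054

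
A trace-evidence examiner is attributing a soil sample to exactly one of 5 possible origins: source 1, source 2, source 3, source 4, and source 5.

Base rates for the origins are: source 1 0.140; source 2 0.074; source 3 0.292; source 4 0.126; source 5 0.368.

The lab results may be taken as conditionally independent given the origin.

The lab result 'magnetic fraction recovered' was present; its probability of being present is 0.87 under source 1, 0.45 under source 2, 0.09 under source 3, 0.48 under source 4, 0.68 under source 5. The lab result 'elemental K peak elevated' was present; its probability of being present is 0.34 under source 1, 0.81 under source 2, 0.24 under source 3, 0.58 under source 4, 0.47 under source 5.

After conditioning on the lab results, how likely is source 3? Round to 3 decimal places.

For each hypothesis, the unnormalized posterior weight is prior × product of the lab result likelihoods:
  source 1: 0.140 × 0.87 × 0.34 = 0.041412
  source 2: 0.074 × 0.45 × 0.81 = 0.026973
  source 3: 0.292 × 0.09 × 0.24 = 0.0063072
  source 4: 0.126 × 0.48 × 0.58 = 0.035078
  source 5: 0.368 × 0.68 × 0.47 = 0.11761
Normalizing constant Z = 0.041412 + 0.026973 + 0.0063072 + 0.035078 + 0.11761 = 0.22738.
P(source 3 | evidence) = 0.0063072 / 0.22738 ≈ 0.028.

0.028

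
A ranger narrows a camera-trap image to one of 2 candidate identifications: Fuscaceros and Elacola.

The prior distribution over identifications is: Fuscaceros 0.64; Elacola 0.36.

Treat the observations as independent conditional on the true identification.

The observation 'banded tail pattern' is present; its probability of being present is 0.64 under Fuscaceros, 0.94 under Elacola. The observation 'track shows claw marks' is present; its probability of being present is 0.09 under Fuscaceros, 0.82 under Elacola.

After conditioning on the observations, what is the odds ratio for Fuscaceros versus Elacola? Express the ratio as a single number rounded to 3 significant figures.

Posterior odds equal prior odds times the likelihood ratio; only the two competing hypotheses matter.
  Fuscaceros: 0.64 × 0.64 × 0.09 = 0.036864
  Elacola: 0.36 × 0.94 × 0.82 = 0.27749
Odds(Fuscaceros : Elacola) = 0.036864 / 0.27749 ≈ 0.133.

0.133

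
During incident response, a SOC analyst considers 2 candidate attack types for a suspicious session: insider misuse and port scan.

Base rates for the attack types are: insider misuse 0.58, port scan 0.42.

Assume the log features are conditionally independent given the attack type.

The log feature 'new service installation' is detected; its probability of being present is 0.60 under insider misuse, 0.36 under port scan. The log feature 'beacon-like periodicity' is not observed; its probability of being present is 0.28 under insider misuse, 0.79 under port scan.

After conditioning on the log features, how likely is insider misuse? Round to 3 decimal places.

For each hypothesis, the unnormalized posterior weight is prior × product of the log feature likelihoods (using 1 − P(present | H) for each absent log feature):
  insider misuse: 0.58 × 0.60 × (1 − 0.28) = 0.25056
  port scan: 0.42 × 0.36 × (1 − 0.79) = 0.031752
Marginal likelihood of the evidence = 0.28231.
P(insider misuse | evidence) = 0.25056 / 0.28231 ≈ 0.888.

0.888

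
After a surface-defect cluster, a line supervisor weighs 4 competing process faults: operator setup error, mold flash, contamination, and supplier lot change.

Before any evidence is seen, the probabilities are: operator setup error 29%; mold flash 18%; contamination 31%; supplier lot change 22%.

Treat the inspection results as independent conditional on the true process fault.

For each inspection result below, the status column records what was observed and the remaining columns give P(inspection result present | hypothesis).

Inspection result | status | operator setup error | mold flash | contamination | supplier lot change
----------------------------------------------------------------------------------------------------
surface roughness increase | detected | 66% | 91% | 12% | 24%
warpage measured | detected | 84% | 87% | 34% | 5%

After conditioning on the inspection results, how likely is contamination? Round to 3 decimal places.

0.040

Multiply each prior by the joint likelihood of the inspection result pattern:
  operator setup error: 0.29 × 0.66 × 0.84 = 0.16078
  mold flash: 0.18 × 0.91 × 0.87 = 0.14251
  contamination: 0.31 × 0.12 × 0.34 = 0.012648
  supplier lot change: 0.22 × 0.24 × 0.05 = 0.00264
Normalizing constant Z = 0.16078 + 0.14251 + 0.012648 + 0.00264 = 0.31857.
P(contamination | evidence) = 0.012648 / 0.31857 ≈ 0.040.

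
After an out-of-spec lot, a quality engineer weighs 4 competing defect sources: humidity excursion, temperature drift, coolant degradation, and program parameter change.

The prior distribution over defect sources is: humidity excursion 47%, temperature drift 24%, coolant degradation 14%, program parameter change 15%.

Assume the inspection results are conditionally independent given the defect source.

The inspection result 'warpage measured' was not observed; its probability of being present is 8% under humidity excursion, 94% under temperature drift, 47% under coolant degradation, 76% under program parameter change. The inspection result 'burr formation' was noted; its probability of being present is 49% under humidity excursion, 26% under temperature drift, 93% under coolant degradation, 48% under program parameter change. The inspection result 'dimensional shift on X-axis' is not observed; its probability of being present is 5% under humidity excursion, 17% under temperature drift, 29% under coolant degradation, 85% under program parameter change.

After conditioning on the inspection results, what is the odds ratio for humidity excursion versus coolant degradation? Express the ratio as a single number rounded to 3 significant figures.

4.11

Posterior odds equal prior odds times the likelihood ratio; only the two competing hypotheses matter (using 1 − P(present | H) for each absent inspection result).
  humidity excursion: 0.47 × (1 − 0.08) × 0.49 × (1 − 0.05) = 0.20128
  coolant degradation: 0.14 × (1 − 0.47) × 0.93 × (1 − 0.29) = 0.048994
Posterior odds = 0.20128 / 0.048994 ≈ 4.11.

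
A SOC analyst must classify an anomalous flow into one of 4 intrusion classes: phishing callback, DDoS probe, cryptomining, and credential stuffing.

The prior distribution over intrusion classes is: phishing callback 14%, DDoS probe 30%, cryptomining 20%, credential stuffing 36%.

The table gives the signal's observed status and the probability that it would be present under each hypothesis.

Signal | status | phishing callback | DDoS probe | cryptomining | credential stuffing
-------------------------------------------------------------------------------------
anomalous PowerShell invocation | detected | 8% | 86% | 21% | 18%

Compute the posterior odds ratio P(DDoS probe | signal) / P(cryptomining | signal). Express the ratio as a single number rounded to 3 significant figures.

The normalizing constant cancels in an odds ratio, so compute prior × likelihood for the two hypotheses only:
  DDoS probe: 0.30 × 0.86 = 0.258
  cryptomining: 0.20 × 0.21 = 0.042
Posterior odds = 0.258 / 0.042 ≈ 6.14.

6.14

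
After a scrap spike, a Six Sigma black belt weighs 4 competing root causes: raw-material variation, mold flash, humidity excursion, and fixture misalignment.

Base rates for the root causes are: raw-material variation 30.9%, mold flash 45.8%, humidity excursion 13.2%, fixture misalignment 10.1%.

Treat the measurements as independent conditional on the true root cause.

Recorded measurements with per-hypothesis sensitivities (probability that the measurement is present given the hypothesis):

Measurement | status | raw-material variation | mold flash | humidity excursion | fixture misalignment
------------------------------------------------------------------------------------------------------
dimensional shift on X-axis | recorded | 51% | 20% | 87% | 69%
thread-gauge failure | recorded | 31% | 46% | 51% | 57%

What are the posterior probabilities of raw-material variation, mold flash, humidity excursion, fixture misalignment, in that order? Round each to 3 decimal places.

For each hypothesis, the unnormalized posterior weight is prior × product of the measurement likelihoods:
  raw-material variation: 0.309 × 0.51 × 0.31 = 0.048853
  mold flash: 0.458 × 0.20 × 0.46 = 0.042136
  humidity excursion: 0.132 × 0.87 × 0.51 = 0.058568
  fixture misalignment: 0.101 × 0.69 × 0.57 = 0.039723
Normalizing constant Z = 0.048853 + 0.042136 + 0.058568 + 0.039723 = 0.18928.
P(raw-material variation | evidence) = 0.048853 / 0.18928 ≈ 0.258
P(mold flash | evidence) = 0.042136 / 0.18928 ≈ 0.223
P(humidity excursion | evidence) = 0.058568 / 0.18928 ≈ 0.309
P(fixture misalignment | evidence) = 0.039723 / 0.18928 ≈ 0.210

0.258, 0.223, 0.309, 0.210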